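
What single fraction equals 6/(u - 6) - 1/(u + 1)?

Common denominator (u - 6)(u + 1). Numerator: 6(u + 1) - 1(u - 6) = (6u + 6) - (u - 6) = 5u + 12
Result: (5u + 12)/[(u - 6)(u + 1)]


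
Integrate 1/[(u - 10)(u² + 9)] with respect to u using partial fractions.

Cover-up at u=10: α = 1/(10²+9) = 1/109. Coeff matching: β = -1/109, γ = -10/109. Decomposition: (1/109)/(u - 10) - ((1/109)u + 10/109)/(u² + 9). Integrate: linear → ln, quadratic → (1/2)ln + arctan: (1/109) ln|(u - 10)| - (1/218) ln(u² + 9) - (10/327) arctan(u/3) + C


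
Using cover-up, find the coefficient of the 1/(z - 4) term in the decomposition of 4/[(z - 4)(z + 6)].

Cover (z - 4), set z=4: 4/((z + 6) at z=4) = 4/(10) = 2/5


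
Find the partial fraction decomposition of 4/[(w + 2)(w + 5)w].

Using cover-up method: A = -2/3, B = 4/15, C = 2/5
Result: (-2/3)/(w + 2) + (4/15)/(w + 5) + (2/5)/w


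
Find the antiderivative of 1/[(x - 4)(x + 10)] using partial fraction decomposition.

Decompose: 1/[(x - 4)(x + 10)] = (1/14)/(x - 4) - (1/14)/(x + 10). Integrate each term: (1/14) ln|(x - 4)| - (1/14) ln|(x + 10)| + C


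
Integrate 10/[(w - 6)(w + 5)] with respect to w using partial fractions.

Decompose: 10/[(w - 6)(w + 5)] = (10/11)/(w - 6) - (10/11)/(w + 5). Integrate each term: (10/11) ln|(w - 6)| - (10/11) ln|(w + 5)| + C


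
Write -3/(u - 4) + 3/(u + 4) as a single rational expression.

Common denominator (u - 4)(u + 4). Numerator: -3(u + 4) + 3(u - 4) = (-3u - 12) + (3u - 12) = -24
Result: (-24)/[(u - 4)(u + 4)]


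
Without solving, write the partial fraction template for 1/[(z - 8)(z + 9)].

Distinct linear factors: α/(z - 8) + β/(z + 9)


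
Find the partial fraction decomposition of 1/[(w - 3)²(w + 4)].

Cover-up at w=-4: C = 1/(-4 - 3)² = 1/49. Cover-up at w=3: B = 1/(3 + 4) = 1/7. Comparing w² coeff: A = -C = -1/49
Result: (-1/49)/(w - 3) + (1/7)/(w - 3)² + (1/49)/(w + 4)


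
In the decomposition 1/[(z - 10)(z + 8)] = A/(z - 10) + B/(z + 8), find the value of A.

Cover-up at z = 10: A = 1/(10 + 8) = 1/18


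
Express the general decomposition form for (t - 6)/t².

Repeated linear factor: P/t + Q/t²


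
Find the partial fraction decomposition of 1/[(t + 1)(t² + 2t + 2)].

Cover-up at t = -1: P = 1/((-1)² + 2·(-1) + 2) = 1. Then Q = -P = -1, R = -P·(2 - 1) = -1
Result: 1/(t + 1) - (t + 1)/(t² + 2t + 2)


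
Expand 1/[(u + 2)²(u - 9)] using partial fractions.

Cover-up at u=9: C = 1/(9 + 2)² = 1/121. Cover-up at u=-2: B = 1/(-2 - 9) = -1/11. Comparing u² coeff: A = -C = -1/121
Result: (-1/121)/(u + 2) - (1/11)/(u + 2)² + (1/121)/(u - 9)


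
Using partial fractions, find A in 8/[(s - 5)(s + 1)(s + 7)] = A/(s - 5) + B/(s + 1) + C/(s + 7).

Cover-up at s = 5: A = 8/[(5 + 1)(5 + 7)] = 8/[(6)(12)] = 8/72 = 1/9


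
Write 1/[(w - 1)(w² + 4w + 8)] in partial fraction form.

Cover-up at w = 1: P = 1/(1² + 4·1 + 8) = 1/13. Then Q = -P = -1/13, R = -P·(4 + 1) = -5/13
Result: (1/13)/(w - 1) - ((1/13)w + 5/13)/(w² + 4w + 8)


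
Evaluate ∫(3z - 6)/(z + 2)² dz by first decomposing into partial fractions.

Decompose: P = 3, Q = 3·(-2) - 6 = -12, so (3z - 6)/(z + 2)² = 3/(z + 2) - 12/(z + 2)². Integrate: ∫ P/(z + 2) dz = 3 ln|(z + 2)|; ∫ Q/(z + 2)² dz = 12/(z + 2). Sum: 3 ln|(z + 2)| + 12/(z + 2) + C


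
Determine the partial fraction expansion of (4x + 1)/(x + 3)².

(4x + 1) = P(x + 3) + Q. At x = -3: Q = 4·(-3) + 1 = -11. Coeff of x: P = 4
Result: 4/(x + 3) - 11/(x + 3)²


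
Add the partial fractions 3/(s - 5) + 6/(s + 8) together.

Common denominator (s - 5)(s + 8). Numerator: 3(s + 8) + 6(s - 5) = (3s + 24) + (6s - 30) = 9s - 6
Result: (9s - 6)/[(s - 5)(s + 8)]


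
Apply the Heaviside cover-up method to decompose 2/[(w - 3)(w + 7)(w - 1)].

Cover (w - 3), w=3: P = 2/[(3 + 7)(3 - 1)] = 1/10. Cover (w + 7), w=-7: Q = 2/[(-7 - 3)(-7 - 1)] = 1/40. Cover (w - 1), w=1: R = 2/[(1 - 3)(1 + 7)] = -1/8.
Result: (1/10)/(w - 3) + (1/40)/(w + 7) - (1/8)/(w - 1)


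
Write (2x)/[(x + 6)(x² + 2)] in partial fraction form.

At x=-6: α = (2·(-6) + 0)/((-6)² + 2) = -6/19. β = -α = 6/19, γ = 2 - (-6)·α = 2/19
Result: (-6/19)/(x + 6) + ((6/19)x + 2/19)/(x² + 2)


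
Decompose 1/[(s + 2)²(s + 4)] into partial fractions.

Cover-up at s=-4: γ = 1/(-4 + 2)² = 1/4. Cover-up at s=-2: β = 1/(-2 + 4) = 1/2. Comparing s² coeff: α = -γ = -1/4
Result: (-1/4)/(s + 2) + (1/2)/(s + 2)² + (1/4)/(s + 4)


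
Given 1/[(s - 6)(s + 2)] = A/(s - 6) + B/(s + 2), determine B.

Cover-up at s = -2: B = 1/(-2 - 6) = -1/8


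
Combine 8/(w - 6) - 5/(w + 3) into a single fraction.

Common denominator (w - 6)(w + 3). Numerator: 8(w + 3) - 5(w - 6) = (8w + 24) - (5w - 30) = 3w + 54
Result: (3w + 54)/[(w - 6)(w + 3)]


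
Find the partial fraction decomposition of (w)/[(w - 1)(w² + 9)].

At w=1: A = (1·1 + 0)/(1² + 9) = 1/10. B = -A = -1/10, C = 1 - 1·A = 9/10
Result: (1/10)/(w - 1) - ((1/10)w - 9/10)/(w² + 9)


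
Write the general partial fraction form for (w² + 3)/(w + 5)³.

Repeated linear factor (power 3): α/(w + 5) + β/(w + 5)² + γ/(w + 5)³


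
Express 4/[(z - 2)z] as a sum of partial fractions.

4/(z - 2)z = α/(z - 2) + β/z. α = 4/(2 - 0) = 2, β = 4/(0 - 2) = -2
Result: 2/(z - 2) - 2/z


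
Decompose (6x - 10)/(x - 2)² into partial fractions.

(6x - 10) = A(x - 2) + B. At x = 2: B = 6·2 - 10 = 2. Coeff of x: A = 6
Result: 6/(x - 2) + 2/(x - 2)²


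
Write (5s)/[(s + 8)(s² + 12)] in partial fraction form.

At s=-8: P = (5·(-8) + 0)/((-8)² + 12) = -10/19. Q = -P = 10/19, R = 5 - (-8)·P = 15/19
Result: (-10/19)/(s + 8) + ((10/19)s + 15/19)/(s² + 12)


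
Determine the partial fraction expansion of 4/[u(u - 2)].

4/u(u - 2) = A/u + B/(u - 2). A = 4/(0 - 2) = -2, B = 4/(2 - 0) = 2
Result: -2/u + 2/(u - 2)


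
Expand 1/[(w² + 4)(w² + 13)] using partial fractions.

Coefficient matching gives α = γ = 0, β = 1/(13-4) = 1/9, δ = -β = -1/9
Result: (1/9)/(w² + 4) - (1/9)/(w² + 13)


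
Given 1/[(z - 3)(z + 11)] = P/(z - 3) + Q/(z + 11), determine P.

Cover-up at z = 3: P = 1/(3 + 11) = 1/14


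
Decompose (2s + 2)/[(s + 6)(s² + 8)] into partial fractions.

At s=-6: A = (2·(-6) + 2)/((-6)² + 8) = -5/22. B = -A = 5/22, C = 2 - (-6)·A = 7/11
Result: (-5/22)/(s + 6) + ((5/22)s + 7/11)/(s² + 8)


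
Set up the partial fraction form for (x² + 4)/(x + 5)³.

Repeated linear factor (power 3): A/(x + 5) + B/(x + 5)² + C/(x + 5)³


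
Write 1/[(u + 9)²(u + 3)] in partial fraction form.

Cover-up at u=-3: R = 1/(-3 + 9)² = 1/36. Cover-up at u=-9: Q = 1/(-9 + 3) = -1/6. Comparing u² coeff: P = -R = -1/36
Result: (-1/36)/(u + 9) - (1/6)/(u + 9)² + (1/36)/(u + 3)


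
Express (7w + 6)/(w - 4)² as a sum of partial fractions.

(7w + 6) = P(w - 4) + Q. At w = 4: Q = 7·4 + 6 = 34. Coeff of w: P = 7
Result: 7/(w - 4) + 34/(w - 4)²


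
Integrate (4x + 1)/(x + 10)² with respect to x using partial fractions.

Decompose: P = 4, Q = 4·(-10) + 1 = -39, so (4x + 1)/(x + 10)² = 4/(x + 10) - 39/(x + 10)². Integrate: ∫ P/(x + 10) dx = 4 ln|(x + 10)|; ∫ Q/(x + 10)² dx = 39/(x + 10). Sum: 4 ln|(x + 10)| + 39/(x + 10) + C


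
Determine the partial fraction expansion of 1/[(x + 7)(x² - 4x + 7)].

Cover-up at x = -7: A = 1/((-7)² - 4·(-7) + 7) = 1/84. Then B = -A = -1/84, C = -A·(-4 - 7) = 11/84
Result: (1/84)/(x + 7) - ((1/84)x - 11/84)/(x² - 4x + 7)


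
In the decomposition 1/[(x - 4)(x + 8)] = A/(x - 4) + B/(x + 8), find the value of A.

Cover-up at x = 4: A = 1/(4 + 8) = 1/12


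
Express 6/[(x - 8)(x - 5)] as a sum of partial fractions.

6/(x - 8)(x - 5) = P/(x - 8) + Q/(x - 5). P = 6/(8 - 5) = 2, Q = 6/(5 - 8) = -2
Result: 2/(x - 8) - 2/(x - 5)


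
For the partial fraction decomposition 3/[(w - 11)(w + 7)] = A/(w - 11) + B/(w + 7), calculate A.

Cover-up at w = 11: A = 3/(11 + 7) = 3/18 = 1/6


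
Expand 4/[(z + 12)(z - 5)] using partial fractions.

4/(z + 12)(z - 5) = α/(z + 12) + β/(z - 5). α = 4/(-12 - 5) = -4/17, β = 4/(5 + 12) = 4/17
Result: (-4/17)/(z + 12) + (4/17)/(z - 5)


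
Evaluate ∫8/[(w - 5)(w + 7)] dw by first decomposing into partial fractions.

Decompose: 8/[(w - 5)(w + 7)] = (2/3)/(w - 5) - (2/3)/(w + 7). Integrate each term: (2/3) ln|(w - 5)| - (2/3) ln|(w + 7)| + C


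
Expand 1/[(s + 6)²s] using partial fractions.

Cover-up at s=0: R = 1/(0 + 6)² = 1/36. Cover-up at s=-6: Q = 1/(-6 - 0) = -1/6. Comparing s² coeff: P = -R = -1/36
Result: (-1/36)/(s + 6) - (1/6)/(s + 6)² + (1/36)/s


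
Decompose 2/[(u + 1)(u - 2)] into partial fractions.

2/(u + 1)(u - 2) = A/(u + 1) + B/(u - 2). A = 2/(-1 - 2) = -2/3, B = 2/(2 + 1) = 2/3
Result: (-2/3)/(u + 1) + (2/3)/(u - 2)


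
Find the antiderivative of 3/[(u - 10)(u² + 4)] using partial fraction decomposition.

Cover-up at u=10: P = 3/(10²+4) = 3/104. Coeff matching: Q = -3/104, R = -15/52. Decomposition: (3/104)/(u - 10) - ((3/104)u + 15/52)/(u² + 4). Integrate: linear → ln, quadratic → (1/2)ln + arctan: (3/104) ln|(u - 10)| - (3/208) ln(u² + 4) - (15/104) arctan(u/2) + C


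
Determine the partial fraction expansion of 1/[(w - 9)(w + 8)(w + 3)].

Using cover-up method: A = 1/204, B = 1/85, C = -1/60
Result: (1/204)/(w - 9) + (1/85)/(w + 8) - (1/60)/(w + 3)


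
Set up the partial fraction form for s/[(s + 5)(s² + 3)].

Linear + irreducible quadratic: P/(s + 5) + (Qs + R)/(s² + 3)


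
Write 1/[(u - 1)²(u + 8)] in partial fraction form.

Cover-up at u=-8: R = 1/(-8 - 1)² = 1/81. Cover-up at u=1: Q = 1/(1 + 8) = 1/9. Comparing u² coeff: P = -R = -1/81
Result: (-1/81)/(u - 1) + (1/9)/(u - 1)² + (1/81)/(u + 8)


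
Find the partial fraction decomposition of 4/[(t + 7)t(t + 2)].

Using cover-up method: α = 4/35, β = 2/7, γ = -2/5
Result: (4/35)/(t + 7) + (2/7)/t - (2/5)/(t + 2)


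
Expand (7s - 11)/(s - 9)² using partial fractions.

(7s - 11) = α(s - 9) + β. At s = 9: β = 7·9 - 11 = 52. Coeff of s: α = 7
Result: 7/(s - 9) + 52/(s - 9)²


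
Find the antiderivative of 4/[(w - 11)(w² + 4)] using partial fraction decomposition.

Cover-up at w=11: A = 4/(11²+4) = 4/125. Coeff matching: B = -4/125, C = -44/125. Decomposition: (4/125)/(w - 11) - ((4/125)w + 44/125)/(w² + 4). Integrate: linear → ln, quadratic → (1/2)ln + arctan: (4/125) ln|(w - 11)| - (2/125) ln(w² + 4) - (22/125) arctan(w/2) + C


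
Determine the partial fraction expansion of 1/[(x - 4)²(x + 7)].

Cover-up at x=-7: R = 1/(-7 - 4)² = 1/121. Cover-up at x=4: Q = 1/(4 + 7) = 1/11. Comparing x² coeff: P = -R = -1/121
Result: (-1/121)/(x - 4) + (1/11)/(x - 4)² + (1/121)/(x + 7)


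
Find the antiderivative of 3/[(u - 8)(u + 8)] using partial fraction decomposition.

Decompose: 3/[(u - 8)(u + 8)] = (3/16)/(u - 8) - (3/16)/(u + 8). Integrate each term: (3/16) ln|(u - 8)| - (3/16) ln|(u + 8)| + C


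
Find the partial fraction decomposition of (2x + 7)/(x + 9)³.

(2x + 7) = P(x + 9)² + Q(x + 9) + R. At x = -9: R = 2·(-9) + 7 = -11. Coefficients: P = 0, Q = 2
Result: 2/(x + 9)² - 11/(x + 9)³


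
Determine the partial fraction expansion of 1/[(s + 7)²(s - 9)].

Cover-up at s=9: γ = 1/(9 + 7)² = 1/256. Cover-up at s=-7: β = 1/(-7 - 9) = -1/16. Comparing s² coeff: α = -γ = -1/256
Result: (-1/256)/(s + 7) - (1/16)/(s + 7)² + (1/256)/(s - 9)


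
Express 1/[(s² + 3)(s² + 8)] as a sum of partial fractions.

Coefficient matching gives A = C = 0, B = 1/(8-3) = 1/5, D = -B = -1/5
Result: (1/5)/(s² + 3) - (1/5)/(s² + 8)


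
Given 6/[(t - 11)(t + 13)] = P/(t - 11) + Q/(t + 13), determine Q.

Cover-up at t = -13: Q = 6/(-13 - 11) = -6/24 = -1/4


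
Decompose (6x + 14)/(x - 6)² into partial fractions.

(6x + 14) = α(x - 6) + β. At x = 6: β = 6·6 + 14 = 50. Coeff of x: α = 6
Result: 6/(x - 6) + 50/(x - 6)²


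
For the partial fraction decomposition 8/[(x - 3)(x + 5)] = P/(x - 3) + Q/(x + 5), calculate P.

Cover-up at x = 3: P = 8/(3 + 5) = 8/8 = 1


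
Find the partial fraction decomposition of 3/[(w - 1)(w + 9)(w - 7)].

Using cover-up method: P = -1/20, Q = 3/160, R = 1/32
Result: (-1/20)/(w - 1) + (3/160)/(w + 9) + (1/32)/(w - 7)


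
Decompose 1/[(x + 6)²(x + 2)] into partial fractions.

Cover-up at x=-2: C = 1/(-2 + 6)² = 1/16. Cover-up at x=-6: B = 1/(-6 + 2) = -1/4. Comparing x² coeff: A = -C = -1/16
Result: (-1/16)/(x + 6) - (1/4)/(x + 6)² + (1/16)/(x + 2)


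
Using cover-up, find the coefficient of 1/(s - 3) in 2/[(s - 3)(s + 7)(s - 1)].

Cover (s - 3), set s=3: 2/[(3 + 7)(3 - 1)] = 1/10


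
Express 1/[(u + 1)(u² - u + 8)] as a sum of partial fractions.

Cover-up at u = -1: α = 1/((-1)² - 1·(-1) + 8) = 1/10. Then β = -α = -1/10, γ = -α·(-1 - 1) = 1/5
Result: (1/10)/(u + 1) - ((1/10)u - 1/5)/(u² - u + 8)


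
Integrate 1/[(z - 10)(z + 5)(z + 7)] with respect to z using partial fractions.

Cover-up: P = 1/255, Q = -1/30, R = 1/34. Decomposition: (1/255)/(z - 10) - (1/30)/(z + 5) + (1/34)/(z + 7). Integrate each term: (1/255) ln|(z - 10)| - (1/30) ln|(z + 5)| + (1/34) ln|(z + 7)| + C


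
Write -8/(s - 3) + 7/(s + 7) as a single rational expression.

Common denominator (s - 3)(s + 7). Numerator: -8(s + 7) + 7(s - 3) = (-8s - 56) + (7s - 21) = -s - 77
Result: (-s - 77)/[(s - 3)(s + 7)]


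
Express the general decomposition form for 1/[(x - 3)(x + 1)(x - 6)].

Three distinct linear factors: P/(x - 3) + Q/(x + 1) + R/(x - 6)


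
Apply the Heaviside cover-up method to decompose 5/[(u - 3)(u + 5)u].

Cover (u - 3), u=3: P = 5/[(3 + 5)(3 - 0)] = 5/24. Cover (u + 5), u=-5: Q = 5/[(-5 - 3)(-5 - 0)] = 1/8. Cover u, u=0: R = 5/[(0 - 3)(0 + 5)] = -1/3.
Result: (5/24)/(u - 3) + (1/8)/(u + 5) - (1/3)/u


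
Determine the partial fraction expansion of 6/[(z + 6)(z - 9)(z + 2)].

Using cover-up method: P = 1/10, Q = 2/55, R = -3/22
Result: (1/10)/(z + 6) + (2/55)/(z - 9) - (3/22)/(z + 2)


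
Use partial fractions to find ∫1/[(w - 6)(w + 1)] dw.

Decompose: 1/[(w - 6)(w + 1)] = (1/7)/(w - 6) - (1/7)/(w + 1). Integrate each term: (1/7) ln|(w - 6)| - (1/7) ln|(w + 1)| + C


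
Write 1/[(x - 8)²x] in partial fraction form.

Cover-up at x=0: C = 1/(0 - 8)² = 1/64. Cover-up at x=8: B = 1/(8 - 0) = 1/8. Comparing x² coeff: A = -C = -1/64
Result: (-1/64)/(x - 8) + (1/8)/(x - 8)² + (1/64)/x


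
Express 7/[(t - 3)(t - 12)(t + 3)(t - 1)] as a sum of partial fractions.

Using Heaviside cover-up: (-7/108)/(t - 3) + (7/1485)/(t - 12) - (7/360)/(t + 3) + (7/88)/(t - 1)


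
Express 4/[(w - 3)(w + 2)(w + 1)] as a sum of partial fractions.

Using cover-up method: α = 1/5, β = 4/5, γ = -1
Result: (1/5)/(w - 3) + (4/5)/(w + 2) - 1/(w + 1)


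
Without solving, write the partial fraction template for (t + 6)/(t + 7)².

Repeated linear factor: α/(t + 7) + β/(t + 7)²


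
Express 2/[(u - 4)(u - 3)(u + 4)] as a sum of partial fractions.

Using cover-up method: A = 1/4, B = -2/7, C = 1/28
Result: (1/4)/(u - 4) - (2/7)/(u - 3) + (1/28)/(u + 4)


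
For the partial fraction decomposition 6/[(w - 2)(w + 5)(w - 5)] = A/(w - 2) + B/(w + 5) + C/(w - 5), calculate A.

Cover-up at w = 2: A = 6/[(2 + 5)(2 - 5)] = 6/[(7)(-3)] = -6/21 = -2/7


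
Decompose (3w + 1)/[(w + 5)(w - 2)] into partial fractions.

At w=-5: α = (3·(-5) + 1)/(-5 - 2) = 2. At w=2: β = (3·2 + 1)/(2 + 5) = 1
Result: 2/(w + 5) + 1/(w - 2)


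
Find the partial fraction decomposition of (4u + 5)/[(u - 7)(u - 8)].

At u=7: A = (4·7 + 5)/(7 - 8) = -33. At u=8: B = (4·8 + 5)/(8 - 7) = 37
Result: -33/(u - 7) + 37/(u - 8)


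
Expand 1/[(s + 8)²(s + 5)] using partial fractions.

Cover-up at s=-5: C = 1/(-5 + 8)² = 1/9. Cover-up at s=-8: B = 1/(-8 + 5) = -1/3. Comparing s² coeff: A = -C = -1/9
Result: (-1/9)/(s + 8) - (1/3)/(s + 8)² + (1/9)/(s + 5)


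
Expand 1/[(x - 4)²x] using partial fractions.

Cover-up at x=0: C = 1/(0 - 4)² = 1/16. Cover-up at x=4: B = 1/(4 - 0) = 1/4. Comparing x² coeff: A = -C = -1/16
Result: (-1/16)/(x - 4) + (1/4)/(x - 4)² + (1/16)/x


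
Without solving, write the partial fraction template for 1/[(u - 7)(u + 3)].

Distinct linear factors: P/(u - 7) + Q/(u + 3)


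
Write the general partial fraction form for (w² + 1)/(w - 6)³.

Repeated linear factor (power 3): α/(w - 6) + β/(w - 6)² + γ/(w - 6)³


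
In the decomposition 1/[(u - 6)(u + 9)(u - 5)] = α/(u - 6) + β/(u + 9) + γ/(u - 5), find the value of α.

Cover-up at u = 6: α = 1/[(6 + 9)(6 - 5)] = 1/[(15)(1)] = 1/15


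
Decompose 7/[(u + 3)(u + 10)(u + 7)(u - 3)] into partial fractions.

Using Heaviside cover-up: (-1/24)/(u + 3) - (1/39)/(u + 10) + (7/120)/(u + 7) + (7/780)/(u - 3)


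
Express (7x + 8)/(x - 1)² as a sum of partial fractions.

(7x + 8) = P(x - 1) + Q. At x = 1: Q = 7·1 + 8 = 15. Coeff of x: P = 7
Result: 7/(x - 1) + 15/(x - 1)²


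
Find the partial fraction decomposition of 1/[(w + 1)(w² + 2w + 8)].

Cover-up at w = -1: A = 1/((-1)² + 2·(-1) + 8) = 1/7. Then B = -A = -1/7, C = -A·(2 - 1) = -1/7
Result: (1/7)/(w + 1) - ((1/7)w + 1/7)/(w² + 2w + 8)


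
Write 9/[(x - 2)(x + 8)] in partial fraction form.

9/(x - 2)(x + 8) = A/(x - 2) + B/(x + 8). A = 9/(2 + 8) = 9/10, B = 9/(-8 - 2) = -9/10
Result: (9/10)/(x - 2) - (9/10)/(x + 8)


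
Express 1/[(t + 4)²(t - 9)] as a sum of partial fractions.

Cover-up at t=9: R = 1/(9 + 4)² = 1/169. Cover-up at t=-4: Q = 1/(-4 - 9) = -1/13. Comparing t² coeff: P = -R = -1/169
Result: (-1/169)/(t + 4) - (1/13)/(t + 4)² + (1/169)/(t - 9)


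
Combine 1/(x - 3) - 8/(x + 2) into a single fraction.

Common denominator (x - 3)(x + 2). Numerator: 1(x + 2) - 8(x - 3) = (x + 2) - (8x - 24) = -7x + 26
Result: (-7x + 26)/[(x - 3)(x + 2)]


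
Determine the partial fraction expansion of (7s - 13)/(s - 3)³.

(7s - 13) = α(s - 3)² + β(s - 3) + γ. At s = 3: γ = 7·3 - 13 = 8. Coefficients: α = 0, β = 7
Result: 7/(s - 3)² + 8/(s - 3)³


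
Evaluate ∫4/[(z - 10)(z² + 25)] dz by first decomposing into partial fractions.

Cover-up at z=10: A = 4/(10²+25) = 4/125. Coeff matching: B = -4/125, C = -8/25. Decomposition: (4/125)/(z - 10) - ((4/125)z + 8/25)/(z² + 25). Integrate: linear → ln, quadratic → (1/2)ln + arctan: (4/125) ln|(z - 10)| - (2/125) ln(z² + 25) - (8/125) arctan(z/5) + C


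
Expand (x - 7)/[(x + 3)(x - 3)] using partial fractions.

At x=-3: α = (1·(-3) - 7)/(-3 - 3) = 5/3. At x=3: β = (1·3 - 7)/(3 + 3) = -2/3
Result: (5/3)/(x + 3) - (2/3)/(x - 3)


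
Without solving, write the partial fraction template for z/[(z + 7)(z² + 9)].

Linear + irreducible quadratic: P/(z + 7) + (Qz + R)/(z² + 9)


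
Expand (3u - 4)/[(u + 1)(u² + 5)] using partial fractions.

At u=-1: α = (3·(-1) - 4)/((-1)² + 5) = -7/6. β = -α = 7/6, γ = 3 - (-1)·α = 11/6
Result: (-7/6)/(u + 1) + ((7/6)u + 11/6)/(u² + 5)


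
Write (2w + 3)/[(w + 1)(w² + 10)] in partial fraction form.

At w=-1: α = (2·(-1) + 3)/((-1)² + 10) = 1/11. β = -α = -1/11, γ = 2 - (-1)·α = 23/11
Result: (1/11)/(w + 1) - ((1/11)w - 23/11)/(w² + 10)


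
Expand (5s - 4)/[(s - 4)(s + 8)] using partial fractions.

At s=4: A = (5·4 - 4)/(4 + 8) = 4/3. At s=-8: B = (5·(-8) - 4)/(-8 - 4) = 11/3
Result: (4/3)/(s - 4) + (11/3)/(s + 8)


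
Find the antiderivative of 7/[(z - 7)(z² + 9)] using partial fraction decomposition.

Cover-up at z=7: A = 7/(7²+9) = 7/58. Coeff matching: B = -7/58, C = -49/58. Decomposition: (7/58)/(z - 7) - ((7/58)z + 49/58)/(z² + 9). Integrate: linear → ln, quadratic → (1/2)ln + arctan: (7/58) ln|(z - 7)| - (7/116) ln(z² + 9) - (49/174) arctan(z/3) + C


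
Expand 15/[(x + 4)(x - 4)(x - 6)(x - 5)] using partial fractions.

Using Heaviside cover-up: (-1/48)/(x + 4) + (15/16)/(x - 4) + (3/4)/(x - 6) - (5/3)/(x - 5)


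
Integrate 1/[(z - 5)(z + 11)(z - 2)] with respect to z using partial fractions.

Cover-up: A = 1/48, B = 1/208, C = -1/39. Decomposition: (1/48)/(z - 5) + (1/208)/(z + 11) - (1/39)/(z - 2). Integrate each term: (1/48) ln|(z - 5)| + (1/208) ln|(z + 11)| - (1/39) ln|(z - 2)| + C


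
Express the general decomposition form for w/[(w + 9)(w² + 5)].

Linear + irreducible quadratic: P/(w + 9) + (Qw + R)/(w² + 5)


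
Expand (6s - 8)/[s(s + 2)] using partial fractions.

At s=0: α = (6·0 - 8)/(0 + 2) = -4. At s=-2: β = (6·(-2) - 8)/(-2 - 0) = 10
Result: -4/s + 10/(s + 2)


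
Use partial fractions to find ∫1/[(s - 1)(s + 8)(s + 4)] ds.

Cover-up: P = 1/45, Q = 1/36, R = -1/20. Decomposition: (1/45)/(s - 1) + (1/36)/(s + 8) - (1/20)/(s + 4). Integrate each term: (1/45) ln|(s - 1)| + (1/36) ln|(s + 8)| - (1/20) ln|(s + 4)| + C


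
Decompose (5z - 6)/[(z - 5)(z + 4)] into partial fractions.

At z=5: P = (5·5 - 6)/(5 + 4) = 19/9. At z=-4: Q = (5·(-4) - 6)/(-4 - 5) = 26/9
Result: (19/9)/(z - 5) + (26/9)/(z + 4)


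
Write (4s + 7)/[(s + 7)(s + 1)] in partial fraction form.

At s=-7: α = (4·(-7) + 7)/(-7 + 1) = 7/2. At s=-1: β = (4·(-1) + 7)/(-1 + 7) = 1/2
Result: (7/2)/(s + 7) + (1/2)/(s + 1)


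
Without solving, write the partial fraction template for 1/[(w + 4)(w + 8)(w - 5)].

Three distinct linear factors: P/(w + 4) + Q/(w + 8) + R/(w - 5)


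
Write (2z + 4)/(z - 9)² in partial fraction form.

(2z + 4) = A(z - 9) + B. At z = 9: B = 2·9 + 4 = 22. Coeff of z: A = 2
Result: 2/(z - 9) + 22/(z - 9)²


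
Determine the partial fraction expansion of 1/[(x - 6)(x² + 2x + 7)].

Cover-up at x = 6: A = 1/(6² + 2·6 + 7) = 1/55. Then B = -A = -1/55, C = -A·(2 + 6) = -8/55
Result: (1/55)/(x - 6) - ((1/55)x + 8/55)/(x² + 2x + 7)


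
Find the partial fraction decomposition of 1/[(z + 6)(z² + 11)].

Cover-up at z = -6: A = 1/((-6)² + 11) = 1/47. Then B = -A = -1/47, C = -A·(0 - 6) = 6/47
Result: (1/47)/(z + 6) - ((1/47)z - 6/47)/(z² + 11)


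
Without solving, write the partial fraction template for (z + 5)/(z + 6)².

Repeated linear factor: α/(z + 6) + β/(z + 6)²


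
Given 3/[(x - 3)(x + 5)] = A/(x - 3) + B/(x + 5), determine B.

Cover-up at x = -5: B = 3/(-5 - 3) = -3/8


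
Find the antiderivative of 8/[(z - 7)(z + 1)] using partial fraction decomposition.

Decompose: 8/[(z - 7)(z + 1)] = 1/(z - 7) - 1/(z + 1). Integrate each term: ln|(z - 7)| - ln|(z + 1)| + C


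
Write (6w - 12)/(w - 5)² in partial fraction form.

(6w - 12) = α(w - 5) + β. At w = 5: β = 6·5 - 12 = 18. Coeff of w: α = 6
Result: 6/(w - 5) + 18/(w - 5)²


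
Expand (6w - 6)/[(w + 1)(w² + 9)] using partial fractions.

At w=-1: A = (6·(-1) - 6)/((-1)² + 9) = -6/5. B = -A = 6/5, C = 6 - (-1)·A = 24/5
Result: (-6/5)/(w + 1) + ((6/5)w + 24/5)/(w² + 9)


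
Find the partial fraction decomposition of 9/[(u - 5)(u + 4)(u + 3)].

Using cover-up method: P = 1/8, Q = 1, R = -9/8
Result: (1/8)/(u - 5) + 1/(u + 4) - (9/8)/(u + 3)


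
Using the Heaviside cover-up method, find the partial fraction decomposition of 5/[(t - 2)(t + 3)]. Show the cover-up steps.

Cover (t - 2): set t=2, get P = 5/(2 + 3) = 1. Cover (t + 3): set t=-3, get Q = 5/(-3 - 2) = -1.
Result: 1/(t - 2) - 1/(t + 3)


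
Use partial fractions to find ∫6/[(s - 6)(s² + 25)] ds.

Cover-up at s=6: α = 6/(6²+25) = 6/61. Coeff matching: β = -6/61, γ = -36/61. Decomposition: (6/61)/(s - 6) - ((6/61)s + 36/61)/(s² + 25). Integrate: linear → ln, quadratic → (1/2)ln + arctan: (6/61) ln|(s - 6)| - (3/61) ln(s² + 25) - (36/305) arctan(s/5) + C


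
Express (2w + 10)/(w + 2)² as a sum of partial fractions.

(2w + 10) = α(w + 2) + β. At w = -2: β = 2·(-2) + 10 = 6. Coeff of w: α = 2
Result: 2/(w + 2) + 6/(w + 2)²


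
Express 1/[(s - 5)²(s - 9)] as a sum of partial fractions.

Cover-up at s=9: γ = 1/(9 - 5)² = 1/16. Cover-up at s=5: β = 1/(5 - 9) = -1/4. Comparing s² coeff: α = -γ = -1/16
Result: (-1/16)/(s - 5) - (1/4)/(s - 5)² + (1/16)/(s - 9)


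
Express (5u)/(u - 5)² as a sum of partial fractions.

(5u) = P(u - 5) + Q. At u = 5: Q = 5·5 + 0 = 25. Coeff of u: P = 5
Result: 5/(u - 5) + 25/(u - 5)²


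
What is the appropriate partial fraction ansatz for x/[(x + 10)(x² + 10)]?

Linear + irreducible quadratic: A/(x + 10) + (Bx + C)/(x² + 10)


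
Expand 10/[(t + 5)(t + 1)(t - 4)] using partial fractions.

Using cover-up method: A = 5/18, B = -1/2, C = 2/9
Result: (5/18)/(t + 5) - (1/2)/(t + 1) + (2/9)/(t - 4)


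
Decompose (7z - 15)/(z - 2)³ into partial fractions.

(7z - 15) = A(z - 2)² + B(z - 2) + C. At z = 2: C = 7·2 - 15 = -1. Coefficients: A = 0, B = 7
Result: 7/(z - 2)² - 1/(z - 2)³


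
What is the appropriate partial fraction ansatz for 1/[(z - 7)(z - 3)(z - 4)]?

Three distinct linear factors: α/(z - 7) + β/(z - 3) + γ/(z - 4)


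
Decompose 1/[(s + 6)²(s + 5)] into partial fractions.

Cover-up at s=-5: R = 1/(-5 + 6)² = 1. Cover-up at s=-6: Q = 1/(-6 + 5) = -1. Comparing s² coeff: P = -R = -1
Result: -1/(s + 6) - 1/(s + 6)² + 1/(s + 5)


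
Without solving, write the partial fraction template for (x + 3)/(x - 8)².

Repeated linear factor: P/(x - 8) + Q/(x - 8)²


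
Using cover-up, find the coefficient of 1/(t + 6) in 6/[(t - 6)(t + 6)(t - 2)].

Cover (t + 6), set t=-6: 6/[(-6 - 6)(-6 - 2)] = 1/16


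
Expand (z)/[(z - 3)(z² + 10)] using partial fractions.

At z=3: α = (1·3 + 0)/(3² + 10) = 3/19. β = -α = -3/19, γ = 1 - 3·α = 10/19
Result: (3/19)/(z - 3) - ((3/19)z - 10/19)/(z² + 10)


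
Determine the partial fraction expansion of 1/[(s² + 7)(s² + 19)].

Coefficient matching gives P = R = 0, Q = 1/(19-7) = 1/12, S = -Q = -1/12
Result: (1/12)/(s² + 7) - (1/12)/(s² + 19)


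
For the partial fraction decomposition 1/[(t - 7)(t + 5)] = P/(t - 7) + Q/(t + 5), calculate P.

Cover-up at t = 7: P = 1/(7 + 5) = 1/12


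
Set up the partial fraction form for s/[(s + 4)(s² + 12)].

Linear + irreducible quadratic: P/(s + 4) + (Qs + R)/(s² + 12)


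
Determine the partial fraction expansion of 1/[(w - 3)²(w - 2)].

Cover-up at w=2: R = 1/(2 - 3)² = 1. Cover-up at w=3: Q = 1/(3 - 2) = 1. Comparing w² coeff: P = -R = -1
Result: -1/(w - 3) + 1/(w - 3)² + 1/(w - 2)


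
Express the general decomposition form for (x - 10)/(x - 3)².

Repeated linear factor: A/(x - 3) + B/(x - 3)²


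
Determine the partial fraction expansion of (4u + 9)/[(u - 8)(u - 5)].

At u=8: P = (4·8 + 9)/(8 - 5) = 41/3. At u=5: Q = (4·5 + 9)/(5 - 8) = -29/3
Result: (41/3)/(u - 8) - (29/3)/(u - 5)


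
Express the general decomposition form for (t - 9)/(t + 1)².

Repeated linear factor: α/(t + 1) + β/(t + 1)²


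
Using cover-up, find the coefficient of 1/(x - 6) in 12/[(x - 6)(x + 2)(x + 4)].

Cover (x - 6), set x=6: 12/[(6 + 2)(6 + 4)] = 3/20


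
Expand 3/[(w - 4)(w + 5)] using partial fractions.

3/(w - 4)(w + 5) = P/(w - 4) + Q/(w + 5). P = 3/(4 + 5) = 1/3, Q = 3/(-5 - 4) = -1/3
Result: (1/3)/(w - 4) - (1/3)/(w + 5)


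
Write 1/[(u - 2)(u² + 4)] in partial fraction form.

Cover-up at u = 2: A = 1/(2² + 4) = 1/8. Then B = -A = -1/8, C = -A·(0 + 2) = -1/4
Result: (1/8)/(u - 2) - ((1/8)u + 1/4)/(u² + 4)


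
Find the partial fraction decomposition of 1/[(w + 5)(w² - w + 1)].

Cover-up at w = -5: α = 1/((-5)² - 1·(-5) + 1) = 1/31. Then β = -α = -1/31, γ = -α·(-1 - 5) = 6/31
Result: (1/31)/(w + 5) - ((1/31)w - 6/31)/(w² - w + 1)


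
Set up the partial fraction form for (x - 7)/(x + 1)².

Repeated linear factor: P/(x + 1) + Q/(x + 1)²


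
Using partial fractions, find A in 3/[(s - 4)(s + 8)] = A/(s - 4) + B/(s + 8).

Cover-up at s = 4: A = 3/(4 + 8) = 3/12 = 1/4


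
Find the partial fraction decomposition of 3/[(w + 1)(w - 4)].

3/(w + 1)(w - 4) = α/(w + 1) + β/(w - 4). α = 3/(-1 - 4) = -3/5, β = 3/(4 + 1) = 3/5
Result: (-3/5)/(w + 1) + (3/5)/(w - 4)


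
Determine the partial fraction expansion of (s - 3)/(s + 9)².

(s - 3) = α(s + 9) + β. At s = -9: β = 1·(-9) - 3 = -12. Coeff of s: α = 1
Result: 1/(s + 9) - 12/(s + 9)²


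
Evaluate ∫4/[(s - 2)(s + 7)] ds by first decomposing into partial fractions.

Decompose: 4/[(s - 2)(s + 7)] = (4/9)/(s - 2) - (4/9)/(s + 7). Integrate each term: (4/9) ln|(s - 2)| - (4/9) ln|(s + 7)| + C


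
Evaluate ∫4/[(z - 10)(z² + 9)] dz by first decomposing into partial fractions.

Cover-up at z=10: P = 4/(10²+9) = 4/109. Coeff matching: Q = -4/109, R = -40/109. Decomposition: (4/109)/(z - 10) - ((4/109)z + 40/109)/(z² + 9). Integrate: linear → ln, quadratic → (1/2)ln + arctan: (4/109) ln|(z - 10)| - (2/109) ln(z² + 9) - (40/327) arctan(z/3) + C


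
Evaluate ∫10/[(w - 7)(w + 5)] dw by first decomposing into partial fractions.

Decompose: 10/[(w - 7)(w + 5)] = (5/6)/(w - 7) - (5/6)/(w + 5). Integrate each term: (5/6) ln|(w - 7)| - (5/6) ln|(w + 5)| + C


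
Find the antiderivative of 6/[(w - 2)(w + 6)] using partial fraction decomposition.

Decompose: 6/[(w - 2)(w + 6)] = (3/4)/(w - 2) - (3/4)/(w + 6). Integrate each term: (3/4) ln|(w - 2)| - (3/4) ln|(w + 6)| + C


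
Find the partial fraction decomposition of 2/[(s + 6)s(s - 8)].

Using cover-up method: P = 1/42, Q = -1/24, R = 1/56
Result: (1/42)/(s + 6) - (1/24)/s + (1/56)/(s - 8)


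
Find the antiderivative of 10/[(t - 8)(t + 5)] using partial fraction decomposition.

Decompose: 10/[(t - 8)(t + 5)] = (10/13)/(t - 8) - (10/13)/(t + 5). Integrate each term: (10/13) ln|(t - 8)| - (10/13) ln|(t + 5)| + C


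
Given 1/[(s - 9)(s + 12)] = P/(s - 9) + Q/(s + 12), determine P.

Cover-up at s = 9: P = 1/(9 + 12) = 1/21


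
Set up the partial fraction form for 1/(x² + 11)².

Repeated quadratic factor: (Px + Q)/(x² + 11) + (Rx + S)/(x² + 11)²


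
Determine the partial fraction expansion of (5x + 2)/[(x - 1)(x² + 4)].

At x=1: A = (5·1 + 2)/(1² + 4) = 7/5. B = -A = -7/5, C = 5 - 1·A = 18/5
Result: (7/5)/(x - 1) - ((7/5)x - 18/5)/(x² + 4)


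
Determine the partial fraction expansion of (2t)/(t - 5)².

(2t) = A(t - 5) + B. At t = 5: B = 2·5 + 0 = 10. Coeff of t: A = 2
Result: 2/(t - 5) + 10/(t - 5)²


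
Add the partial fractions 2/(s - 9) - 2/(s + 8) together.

Common denominator (s - 9)(s + 8). Numerator: 2(s + 8) - 2(s - 9) = (2s + 16) - (2s - 18) = 34
Result: (34)/[(s - 9)(s + 8)]


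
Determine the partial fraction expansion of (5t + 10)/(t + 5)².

(5t + 10) = A(t + 5) + B. At t = -5: B = 5·(-5) + 10 = -15. Coeff of t: A = 5
Result: 5/(t + 5) - 15/(t + 5)²


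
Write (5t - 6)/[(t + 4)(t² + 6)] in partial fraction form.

At t=-4: α = (5·(-4) - 6)/((-4)² + 6) = -13/11. β = -α = 13/11, γ = 5 - (-4)·α = 3/11
Result: (-13/11)/(t + 4) + ((13/11)t + 3/11)/(t² + 6)


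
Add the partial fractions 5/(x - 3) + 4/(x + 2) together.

Common denominator (x - 3)(x + 2). Numerator: 5(x + 2) + 4(x - 3) = (5x + 10) + (4x - 12) = 9x - 2
Result: (9x - 2)/[(x - 3)(x + 2)]


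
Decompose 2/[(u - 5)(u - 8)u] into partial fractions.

Using cover-up method: A = -2/15, B = 1/12, C = 1/20
Result: (-2/15)/(u - 5) + (1/12)/(u - 8) + (1/20)/u


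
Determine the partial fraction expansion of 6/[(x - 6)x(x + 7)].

Using cover-up method: A = 1/13, B = -1/7, C = 6/91
Result: (1/13)/(x - 6) - (1/7)/x + (6/91)/(x + 7)


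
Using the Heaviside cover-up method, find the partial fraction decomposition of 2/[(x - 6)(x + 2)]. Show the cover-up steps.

Cover (x - 6): set x=6, get P = 2/(6 + 2) = 1/4. Cover (x + 2): set x=-2, get Q = 2/(-2 - 6) = -1/4.
Result: (1/4)/(x - 6) - (1/4)/(x + 2)


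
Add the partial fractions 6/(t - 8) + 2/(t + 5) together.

Common denominator (t - 8)(t + 5). Numerator: 6(t + 5) + 2(t - 8) = (6t + 30) + (2t - 16) = 8t + 14
Result: (8t + 14)/[(t - 8)(t + 5)]


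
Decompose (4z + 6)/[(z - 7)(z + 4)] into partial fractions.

At z=7: P = (4·7 + 6)/(7 + 4) = 34/11. At z=-4: Q = (4·(-4) + 6)/(-4 - 7) = 10/11
Result: (34/11)/(z - 7) + (10/11)/(z + 4)


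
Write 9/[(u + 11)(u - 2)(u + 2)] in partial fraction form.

Using cover-up method: α = 1/13, β = 9/52, γ = -1/4
Result: (1/13)/(u + 11) + (9/52)/(u - 2) - (1/4)/(u + 2)


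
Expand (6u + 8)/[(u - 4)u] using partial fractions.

At u=4: P = (6·4 + 8)/(4 - 0) = 8. At u=0: Q = (6·0 + 8)/(0 - 4) = -2
Result: 8/(u - 4) - 2/u


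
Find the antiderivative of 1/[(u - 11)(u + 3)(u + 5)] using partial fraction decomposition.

Cover-up: A = 1/224, B = -1/28, C = 1/32. Decomposition: (1/224)/(u - 11) - (1/28)/(u + 3) + (1/32)/(u + 5). Integrate each term: (1/224) ln|(u - 11)| - (1/28) ln|(u + 3)| + (1/32) ln|(u + 5)| + C


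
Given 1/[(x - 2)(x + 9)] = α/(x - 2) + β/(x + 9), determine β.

Cover-up at x = -9: β = 1/(-9 - 2) = -1/11


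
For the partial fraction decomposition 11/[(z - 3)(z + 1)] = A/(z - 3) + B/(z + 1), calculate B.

Cover-up at z = -1: B = 11/(-1 - 3) = -11/4


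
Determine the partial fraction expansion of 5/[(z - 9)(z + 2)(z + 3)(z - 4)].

Using Heaviside cover-up: (1/132)/(z - 9) + (5/66)/(z + 2) - (5/84)/(z + 3) - (1/42)/(z - 4)


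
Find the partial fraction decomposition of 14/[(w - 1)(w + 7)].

14/(w - 1)(w + 7) = A/(w - 1) + B/(w + 7). A = 14/(1 + 7) = 7/4, B = 14/(-7 - 1) = -7/4
Result: (7/4)/(w - 1) - (7/4)/(w + 7)


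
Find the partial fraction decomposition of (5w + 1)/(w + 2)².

(5w + 1) = α(w + 2) + β. At w = -2: β = 5·(-2) + 1 = -9. Coeff of w: α = 5
Result: 5/(w + 2) - 9/(w + 2)²


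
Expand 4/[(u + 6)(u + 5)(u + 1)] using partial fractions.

Using cover-up method: A = 4/5, B = -1, C = 1/5
Result: (4/5)/(u + 6) - 1/(u + 5) + (1/5)/(u + 1)


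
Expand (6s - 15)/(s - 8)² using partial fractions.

(6s - 15) = A(s - 8) + B. At s = 8: B = 6·8 - 15 = 33. Coeff of s: A = 6
Result: 6/(s - 8) + 33/(s - 8)²


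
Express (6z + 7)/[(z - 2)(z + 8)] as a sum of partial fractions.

At z=2: P = (6·2 + 7)/(2 + 8) = 19/10. At z=-8: Q = (6·(-8) + 7)/(-8 - 2) = 41/10
Result: (19/10)/(z - 2) + (41/10)/(z + 8)


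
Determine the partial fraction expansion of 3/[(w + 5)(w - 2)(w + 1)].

Using cover-up method: α = 3/28, β = 1/7, γ = -1/4
Result: (3/28)/(w + 5) + (1/7)/(w - 2) - (1/4)/(w + 1)


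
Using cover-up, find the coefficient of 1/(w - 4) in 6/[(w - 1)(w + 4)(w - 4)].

Cover (w - 4), set w=4: 6/[(4 - 1)(4 + 4)] = 1/4


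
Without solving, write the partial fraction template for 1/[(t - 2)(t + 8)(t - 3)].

Three distinct linear factors: P/(t - 2) + Q/(t + 8) + R/(t - 3)


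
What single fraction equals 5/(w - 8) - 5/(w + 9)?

Common denominator (w - 8)(w + 9). Numerator: 5(w + 9) - 5(w - 8) = (5w + 45) - (5w - 40) = 85
Result: (85)/[(w - 8)(w + 9)]


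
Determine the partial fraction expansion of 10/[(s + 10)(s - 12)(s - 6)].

Using cover-up method: A = 5/176, B = 5/66, C = -5/48
Result: (5/176)/(s + 10) + (5/66)/(s - 12) - (5/48)/(s - 6)


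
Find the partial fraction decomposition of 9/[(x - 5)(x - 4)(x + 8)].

Using cover-up method: A = 9/13, B = -3/4, C = 3/52
Result: (9/13)/(x - 5) - (3/4)/(x - 4) + (3/52)/(x + 8)


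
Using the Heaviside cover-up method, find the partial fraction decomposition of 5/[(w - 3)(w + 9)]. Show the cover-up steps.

Cover (w - 3): set w=3, get A = 5/(3 + 9) = 5/12. Cover (w + 9): set w=-9, get B = 5/(-9 - 3) = -5/12.
Result: (5/12)/(w - 3) - (5/12)/(w + 9)


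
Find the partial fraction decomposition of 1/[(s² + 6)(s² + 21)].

Coefficient matching gives A = C = 0, B = 1/(21-6) = 1/15, D = -B = -1/15
Result: (1/15)/(s² + 6) - (1/15)/(s² + 21)


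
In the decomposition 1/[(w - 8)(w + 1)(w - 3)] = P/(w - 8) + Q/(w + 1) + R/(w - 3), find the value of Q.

Cover-up at w = -1: Q = 1/[(-1 - 8)(-1 - 3)] = 1/[(-9)(-4)] = 1/36


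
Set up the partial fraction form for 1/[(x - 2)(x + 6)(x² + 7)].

Two linear + quadratic: α/(x - 2) + β/(x + 6) + (γx + δ)/(x² + 7)


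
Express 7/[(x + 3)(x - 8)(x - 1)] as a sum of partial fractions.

Using cover-up method: P = 7/44, Q = 1/11, R = -1/4
Result: (7/44)/(x + 3) + (1/11)/(x - 8) - (1/4)/(x - 1)


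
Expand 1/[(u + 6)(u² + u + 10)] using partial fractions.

Cover-up at u = -6: P = 1/((-6)² + 1·(-6) + 10) = 1/40. Then Q = -P = -1/40, R = -P·(1 - 6) = 1/8
Result: (1/40)/(u + 6) - ((1/40)u - 1/8)/(u² + u + 10)


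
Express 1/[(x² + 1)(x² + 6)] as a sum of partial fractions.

Coefficient matching gives P = R = 0, Q = 1/(6-1) = 1/5, S = -Q = -1/5
Result: (1/5)/(x² + 1) - (1/5)/(x² + 6)


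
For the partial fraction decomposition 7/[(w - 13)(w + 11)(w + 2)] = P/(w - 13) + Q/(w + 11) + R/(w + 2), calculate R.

Cover-up at w = -2: R = 7/[(-2 - 13)(-2 + 11)] = 7/[(-15)(9)] = -7/135


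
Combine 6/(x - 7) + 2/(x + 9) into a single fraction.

Common denominator (x - 7)(x + 9). Numerator: 6(x + 9) + 2(x - 7) = (6x + 54) + (2x - 14) = 8x + 40
Result: (8x + 40)/[(x - 7)(x + 9)]


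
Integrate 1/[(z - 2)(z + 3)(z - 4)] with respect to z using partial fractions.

Cover-up: P = -1/10, Q = 1/35, R = 1/14. Decomposition: (-1/10)/(z - 2) + (1/35)/(z + 3) + (1/14)/(z - 4). Integrate each term: (-1/10) ln|(z - 2)| + (1/35) ln|(z + 3)| + (1/14) ln|(z - 4)| + C


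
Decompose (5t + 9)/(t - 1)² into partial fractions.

(5t + 9) = P(t - 1) + Q. At t = 1: Q = 5·1 + 9 = 14. Coeff of t: P = 5
Result: 5/(t - 1) + 14/(t - 1)²


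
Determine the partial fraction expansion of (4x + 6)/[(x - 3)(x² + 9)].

At x=3: P = (4·3 + 6)/(3² + 9) = 1. Q = -P = -1, R = 4 - 3·P = 1
Result: 1/(x - 3) - (x - 1)/(x² + 9)


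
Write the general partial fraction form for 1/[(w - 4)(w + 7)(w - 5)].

Three distinct linear factors: A/(w - 4) + B/(w + 7) + C/(w - 5)


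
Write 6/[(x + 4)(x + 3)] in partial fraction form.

6/(x + 4)(x + 3) = α/(x + 4) + β/(x + 3). α = 6/(-4 + 3) = -6, β = 6/(-3 + 4) = 6
Result: -6/(x + 4) + 6/(x + 3)


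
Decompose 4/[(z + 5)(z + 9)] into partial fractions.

4/(z + 5)(z + 9) = α/(z + 5) + β/(z + 9). α = 4/(-5 + 9) = 1, β = 4/(-9 + 5) = -1
Result: 1/(z + 5) - 1/(z + 9)


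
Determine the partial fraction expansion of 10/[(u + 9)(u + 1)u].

Using cover-up method: P = 5/36, Q = -5/4, R = 10/9
Result: (5/36)/(u + 9) - (5/4)/(u + 1) + (10/9)/u


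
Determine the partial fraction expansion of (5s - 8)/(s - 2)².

(5s - 8) = α(s - 2) + β. At s = 2: β = 5·2 - 8 = 2. Coeff of s: α = 5
Result: 5/(s - 2) + 2/(s - 2)²


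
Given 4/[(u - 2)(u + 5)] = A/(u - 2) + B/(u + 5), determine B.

Cover-up at u = -5: B = 4/(-5 - 2) = -4/7


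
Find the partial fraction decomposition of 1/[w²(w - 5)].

Cover-up at w=5: γ = 1/(5 - 0)² = 1/25. Cover-up at w=0: β = 1/(0 - 5) = -1/5. Comparing w² coeff: α = -γ = -1/25
Result: (-1/25)/w - (1/5)/w² + (1/25)/(w - 5)


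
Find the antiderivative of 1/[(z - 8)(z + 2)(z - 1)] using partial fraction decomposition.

Cover-up: P = 1/70, Q = 1/30, R = -1/21. Decomposition: (1/70)/(z - 8) + (1/30)/(z + 2) - (1/21)/(z - 1). Integrate each term: (1/70) ln|(z - 8)| + (1/30) ln|(z + 2)| - (1/21) ln|(z - 1)| + C


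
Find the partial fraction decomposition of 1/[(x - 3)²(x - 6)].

Cover-up at x=6: γ = 1/(6 - 3)² = 1/9. Cover-up at x=3: β = 1/(3 - 6) = -1/3. Comparing x² coeff: α = -γ = -1/9
Result: (-1/9)/(x - 3) - (1/3)/(x - 3)² + (1/9)/(x - 6)


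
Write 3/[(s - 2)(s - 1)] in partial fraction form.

3/(s - 2)(s - 1) = P/(s - 2) + Q/(s - 1). P = 3/(2 - 1) = 3, Q = 3/(1 - 2) = -3
Result: 3/(s - 2) - 3/(s - 1)
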